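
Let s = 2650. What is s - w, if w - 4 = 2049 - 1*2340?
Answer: 2937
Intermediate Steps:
w = -287 (w = 4 + (2049 - 1*2340) = 4 + (2049 - 2340) = 4 - 291 = -287)
s - w = 2650 - 1*(-287) = 2650 + 287 = 2937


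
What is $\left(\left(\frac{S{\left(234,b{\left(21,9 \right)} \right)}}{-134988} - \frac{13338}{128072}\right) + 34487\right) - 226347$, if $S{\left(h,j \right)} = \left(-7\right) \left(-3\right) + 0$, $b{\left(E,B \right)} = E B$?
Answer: $- \frac{4935881874453}{25726463} \approx -1.9186 \cdot 10^{5}$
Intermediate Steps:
$b{\left(E,B \right)} = B E$
$S{\left(h,j \right)} = 21$ ($S{\left(h,j \right)} = 21 + 0 = 21$)
$\left(\left(\frac{S{\left(234,b{\left(21,9 \right)} \right)}}{-134988} - \frac{13338}{128072}\right) + 34487\right) - 226347 = \left(\left(\frac{21}{-134988} - \frac{13338}{128072}\right) + 34487\right) - 226347 = \left(\left(21 \left(- \frac{1}{134988}\right) - \frac{6669}{64036}\right) + 34487\right) - 226347 = \left(\left(- \frac{1}{6428} - \frac{6669}{64036}\right) + 34487\right) - 226347 = \left(- \frac{2683273}{25726463} + 34487\right) - 226347 = \frac{887225846208}{25726463} - 226347 = - \frac{4935881874453}{25726463}$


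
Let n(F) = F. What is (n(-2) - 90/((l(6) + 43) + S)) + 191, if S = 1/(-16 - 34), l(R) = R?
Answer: 458361/2449 ≈ 187.16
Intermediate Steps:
S = -1/50 (S = 1/(-50) = -1/50 ≈ -0.020000)
(n(-2) - 90/((l(6) + 43) + S)) + 191 = (-2 - 90/((6 + 43) - 1/50)) + 191 = (-2 - 90/(49 - 1/50)) + 191 = (-2 - 90/2449/50) + 191 = (-2 - 90*50/2449) + 191 = (-2 - 4500/2449) + 191 = -9398/2449 + 191 = 458361/2449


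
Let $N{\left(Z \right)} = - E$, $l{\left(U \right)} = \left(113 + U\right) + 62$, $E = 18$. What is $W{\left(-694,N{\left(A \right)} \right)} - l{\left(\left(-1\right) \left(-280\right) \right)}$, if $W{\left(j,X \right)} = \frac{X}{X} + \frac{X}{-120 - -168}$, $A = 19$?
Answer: $- \frac{3635}{8} \approx -454.38$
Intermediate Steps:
$l{\left(U \right)} = 175 + U$
$N{\left(Z \right)} = -18$ ($N{\left(Z \right)} = \left(-1\right) 18 = -18$)
$W{\left(j,X \right)} = 1 + \frac{X}{48}$ ($W{\left(j,X \right)} = 1 + \frac{X}{-120 + 168} = 1 + \frac{X}{48}$)
$W{\left(-694,N{\left(A \right)} \right)} - l{\left(\left(-1\right) \left(-280\right) \right)} = \left(1 + \frac{1}{48} \left(-18\right)\right) - \left(175 - -280\right) = \left(1 - \frac{3}{8}\right) - \left(175 + 280\right) = \frac{5}{8} - 455 = - \frac{3635}{8}$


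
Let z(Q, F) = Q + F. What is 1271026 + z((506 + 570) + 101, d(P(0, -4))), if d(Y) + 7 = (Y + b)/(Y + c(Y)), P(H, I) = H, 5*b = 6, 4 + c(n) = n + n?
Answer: 12721957/10 ≈ 1.2722e+6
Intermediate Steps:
c(n) = -4 + 2*n (c(n) = -4 + (n + n) = -4 + 2*n)
b = 6/5 (b = (⅕)*6 = 6/5 ≈ 1.2000)
d(Y) = -7 + (6/5 + Y)/(-4 + 3*Y) (d(Y) = -7 + (Y + 6/5)/(Y + (-4 + 2*Y)) = -7 + (6/5 + Y)/(-4 + 3*Y))
z(Q, F) = F + Q
1271026 + z((506 + 570) + 101, d(P(0, -4))) = 1271026 + (2*(73 - 50*0)/(5*(-4 + 3*0)) + ((506 + 570) + 101)) = 1271026 + (2*(73 + 0)/(5*(-4 + 0)) + (1076 + 101)) = 1271026 + ((⅖)*73/(-4) + 1177) = 1271026 + ((⅖)*(-¼)*73 + 1177) = 1271026 + (-73/10 + 1177) = 1271026 + 11697/10 = 12721957/10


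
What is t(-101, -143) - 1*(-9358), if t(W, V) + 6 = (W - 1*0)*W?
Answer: 19553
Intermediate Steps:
t(W, V) = -6 + W² (t(W, V) = -6 + (W - 1*0)*W = -6 + (W + 0)*W = -6 + W*W = -6 + W²)
t(-101, -143) - 1*(-9358) = (-6 + (-101)²) - 1*(-9358) = (-6 + 10201) + 9358 = 10195 + 9358 = 19553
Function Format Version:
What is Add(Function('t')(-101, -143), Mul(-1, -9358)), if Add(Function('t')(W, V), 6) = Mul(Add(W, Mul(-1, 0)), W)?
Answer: 19553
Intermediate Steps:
Function('t')(W, V) = Add(-6, Pow(W, 2)) (Function('t')(W, V) = Add(-6, Mul(Add(W, Mul(-1, 0)), W)) = Add(-6, Mul(Add(W, 0), W)) = Add(-6, Mul(W, W)) = Add(-6, Pow(W, 2)))
Add(Function('t')(-101, -143), Mul(-1, -9358)) = Add(Add(-6, Pow(-101, 2)), Mul(-1, -9358)) = Add(Add(-6, 10201), 9358) = Add(10195, 9358) = 19553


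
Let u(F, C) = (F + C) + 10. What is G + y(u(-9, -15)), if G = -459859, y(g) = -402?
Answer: -460261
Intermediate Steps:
u(F, C) = 10 + C + F (u(F, C) = (C + F) + 10 = 10 + C + F)
G + y(u(-9, -15)) = -459859 - 402 = -460261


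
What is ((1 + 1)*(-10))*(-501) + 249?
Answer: 10269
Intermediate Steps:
((1 + 1)*(-10))*(-501) + 249 = (2*(-10))*(-501) + 249 = -20*(-501) + 249 = 10020 + 249 = 10269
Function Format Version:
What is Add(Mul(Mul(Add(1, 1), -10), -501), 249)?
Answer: 10269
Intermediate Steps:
Add(Mul(Mul(Add(1, 1), -10), -501), 249) = Add(Mul(Mul(2, -10), -501), 249) = Add(Mul(-20, -501), 249) = Add(10020, 249) = 10269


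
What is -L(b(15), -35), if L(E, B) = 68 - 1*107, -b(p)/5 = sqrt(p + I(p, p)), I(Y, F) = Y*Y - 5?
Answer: 39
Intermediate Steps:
I(Y, F) = -5 + Y**2 (I(Y, F) = Y**2 - 5 = -5 + Y**2)
b(p) = -5*sqrt(-5 + p + p**2) (b(p) = -5*sqrt(p + (-5 + p**2)) = -5*sqrt(-5 + p + p**2))
L(E, B) = -39 (L(E, B) = 68 - 107 = -39)
-L(b(15), -35) = -1*(-39) = 39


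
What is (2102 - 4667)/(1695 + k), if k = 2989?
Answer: -2565/4684 ≈ -0.54761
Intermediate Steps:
(2102 - 4667)/(1695 + k) = (2102 - 4667)/(1695 + 2989) = -2565/4684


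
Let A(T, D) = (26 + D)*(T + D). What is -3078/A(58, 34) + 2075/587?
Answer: 1607869/540040 ≈ 2.9773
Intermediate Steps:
A(T, D) = (26 + D)*(D + T)
-3078/A(58, 34) + 2075/587 = -3078/(34² + 26*34 + 26*58 + 34*58) + 2075/587 = -3078/(1156 + 884 + 1508 + 1972) + 2075*(1/587) = -3078/5520 + 2075/587 = -3078*1/5520 + 2075/587 = -513/920 + 2075/587 = 1607869/540040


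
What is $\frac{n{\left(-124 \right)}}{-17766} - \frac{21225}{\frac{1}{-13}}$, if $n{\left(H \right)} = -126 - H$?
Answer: $\frac{2451041776}{8883} \approx 2.7593 \cdot 10^{5}$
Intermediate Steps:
$\frac{n{\left(-124 \right)}}{-17766} - \frac{21225}{\frac{1}{-13}} = \frac{-126 - -124}{-17766} - \frac{21225}{\frac{1}{-13}} = \left(-126 + 124\right) \left(- \frac{1}{17766}\right) - \frac{21225}{- \frac{1}{13}} = \left(-2\right) \left(- \frac{1}{17766}\right) - -275925 = \frac{1}{8883} + 275925 = \frac{2451041776}{8883}$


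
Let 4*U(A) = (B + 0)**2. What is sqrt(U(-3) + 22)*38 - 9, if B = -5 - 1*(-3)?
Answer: -9 + 38*sqrt(23) ≈ 173.24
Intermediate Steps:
B = -2 (B = -5 + 3 = -2)
U(A) = 1 (U(A) = (-2 + 0)**2/4 = (1/4)*(-2)**2 = (1/4)*4 = 1)
sqrt(U(-3) + 22)*38 - 9 = sqrt(1 + 22)*38 - 9 = sqrt(23)*38 - 9 = 38*sqrt(23) - 9 = -9 + 38*sqrt(23)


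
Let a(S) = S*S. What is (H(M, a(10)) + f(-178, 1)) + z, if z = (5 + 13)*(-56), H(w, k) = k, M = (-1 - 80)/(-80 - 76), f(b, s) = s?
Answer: -907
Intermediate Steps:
a(S) = S**2
M = 27/52 (M = -81/(-156) = -81*(-1/156) = 27/52 ≈ 0.51923)
z = -1008 (z = 18*(-56) = -1008)
(H(M, a(10)) + f(-178, 1)) + z = (10**2 + 1) - 1008 = (100 + 1) - 1008 = 101 - 1008 = -907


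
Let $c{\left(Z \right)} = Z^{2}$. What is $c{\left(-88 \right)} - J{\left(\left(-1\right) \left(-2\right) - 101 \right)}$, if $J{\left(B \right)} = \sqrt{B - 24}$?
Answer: $7744 - i \sqrt{123} \approx 7744.0 - 11.091 i$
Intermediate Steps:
$J{\left(B \right)} = \sqrt{-24 + B}$
$c{\left(-88 \right)} - J{\left(\left(-1\right) \left(-2\right) - 101 \right)} = \left(-88\right)^{2} - \sqrt{-24 - 99} = 7744 - \sqrt{-24 + \left(2 - 101\right)} = 7744 - \sqrt{-24 - 99} = 7744 - \sqrt{-123} = 7744 - i \sqrt{123}$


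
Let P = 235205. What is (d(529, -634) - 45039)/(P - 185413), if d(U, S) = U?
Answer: -22255/24896 ≈ -0.89392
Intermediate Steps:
(d(529, -634) - 45039)/(P - 185413) = (529 - 45039)/(235205 - 185413) = -44510/49792 = -44510*1/49792 = -22255/24896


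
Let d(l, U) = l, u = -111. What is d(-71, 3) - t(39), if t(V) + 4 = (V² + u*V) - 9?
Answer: 2750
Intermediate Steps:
t(V) = -13 + V² - 111*V (t(V) = -4 + ((V² - 111*V) - 9) = -4 + (-9 + V² - 111*V) = -13 + V² - 111*V)
d(-71, 3) - t(39) = -71 - (-13 + 39² - 111*39) = -71 - (-13 + 1521 - 4329) = -71 - 1*(-2821) = -71 + 2821 = 2750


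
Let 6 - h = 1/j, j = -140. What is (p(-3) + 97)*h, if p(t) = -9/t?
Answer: 4205/7 ≈ 600.71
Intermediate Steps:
h = 841/140 (h = 6 - 1/(-140) = 6 - 1*(-1/140) = 6 + 1/140 = 841/140 ≈ 6.0071)
(p(-3) + 97)*h = (-9/(-3) + 97)*(841/140) = (-9*(-⅓) + 97)*(841/140) = (3 + 97)*(841/140) = 100*(841/140) = 4205/7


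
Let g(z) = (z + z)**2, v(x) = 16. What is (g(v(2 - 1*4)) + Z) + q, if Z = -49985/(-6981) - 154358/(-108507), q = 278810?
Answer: 1811771120963/6474251 ≈ 2.7984e+5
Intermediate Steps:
g(z) = 4*z**2 (g(z) = (2*z)**2 = 4*z**2)
Z = 55566629/6474251 (Z = -49985*(-1/6981) - 154358*(-1/108507) = 3845/537 + 154358/108507 = 55566629/6474251 ≈ 8.5827)
(g(v(2 - 1*4)) + Z) + q = (4*16**2 + 55566629/6474251) + 278810 = (4*256 + 55566629/6474251) + 278810 = (1024 + 55566629/6474251) + 278810 = 6685199653/6474251 + 278810 = 1811771120963/6474251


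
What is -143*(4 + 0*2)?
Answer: -572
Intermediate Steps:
-143*(4 + 0*2) = -143*(4 + 0) = -143*4 = -572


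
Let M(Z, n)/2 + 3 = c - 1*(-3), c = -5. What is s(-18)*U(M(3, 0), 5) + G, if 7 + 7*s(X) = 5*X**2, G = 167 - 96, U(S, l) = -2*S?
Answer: 32757/7 ≈ 4679.6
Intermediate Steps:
M(Z, n) = -10 (M(Z, n) = -6 + 2*(-5 - 1*(-3)) = -6 + 2*(-5 + 3) = -6 + 2*(-2) = -6 - 4 = -10)
G = 71
s(X) = -1 + 5*X**2/7 (s(X) = -1 + (5*X**2)/7 = -1 + 5*X**2/7)
s(-18)*U(M(3, 0), 5) + G = (-1 + (5/7)*(-18)**2)*(-2*(-10)) + 71 = (-1 + (5/7)*324)*20 + 71 = (-1 + 1620/7)*20 + 71 = (1613/7)*20 + 71 = 32260/7 + 71 = 32757/7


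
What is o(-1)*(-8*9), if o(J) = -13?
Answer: 936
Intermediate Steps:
o(-1)*(-8*9) = -(-104)*9 = -13*(-72) = 936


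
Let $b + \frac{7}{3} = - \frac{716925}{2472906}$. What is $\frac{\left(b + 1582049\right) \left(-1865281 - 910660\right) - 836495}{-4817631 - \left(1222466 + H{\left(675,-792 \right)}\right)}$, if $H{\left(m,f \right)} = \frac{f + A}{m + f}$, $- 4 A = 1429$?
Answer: $\frac{847094253317857000950}{1165056079384943} \approx 7.2708 \cdot 10^{5}$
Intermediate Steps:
$A = - \frac{1429}{4}$ ($A = \left(- \frac{1}{4}\right) 1429 = - \frac{1429}{4} \approx -357.25$)
$H{\left(m,f \right)} = \frac{- \frac{1429}{4} + f}{f + m}$ ($H{\left(m,f \right)} = \frac{f - \frac{1429}{4}}{m + f} = \frac{- \frac{1429}{4} + f}{f + m}$)
$b = - \frac{6487039}{2472906}$ ($b = - \frac{7}{3} - \frac{716925}{2472906} = - \frac{7}{3} - \frac{238975}{824302} = - \frac{6487039}{2472906} \approx -2.6232$)
$\frac{\left(b + 1582049\right) \left(-1865281 - 910660\right) - 836495}{-4817631 - \left(1222466 + H{\left(675,-792 \right)}\right)} = \frac{\left(- \frac{6487039}{2472906} + 1582049\right) \left(-1865281 - 910660\right) - 836495}{-4817631 - \left(1222466 + \frac{- \frac{1429}{4} - 792}{-792 + 675}\right)} = \frac{\frac{3912251977355}{2472906} \left(-2775941\right) - 836495}{-4817631 - \left(1222466 + \frac{1}{-117} \left(- \frac{4597}{4}\right)\right)} = \frac{- \frac{10860180666270816055}{2472906} - 836495}{-4817631 - \left(1222466 - - \frac{4597}{468}\right)} = - \frac{10860182734844320525}{2472906 \left(-4817631 - \frac{572118685}{468}\right)} = - \frac{10860182734844320525}{2472906 \left(- \frac{2826769993}{468}\right)} = \left(- \frac{10860182734844320525}{2472906}\right) \left(- \frac{468}{2826769993}\right) = \frac{847094253317857000950}{1165056079384943}$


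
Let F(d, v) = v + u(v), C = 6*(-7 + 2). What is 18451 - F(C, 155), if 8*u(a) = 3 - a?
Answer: 18315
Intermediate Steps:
u(a) = 3/8 - a/8 (u(a) = (3 - a)/8 = 3/8 - a/8)
C = -30 (C = 6*(-5) = -30)
F(d, v) = 3/8 + 7*v/8 (F(d, v) = v + (3/8 - v/8) = 3/8 + 7*v/8)
18451 - F(C, 155) = 18451 - (3/8 + (7/8)*155) = 18451 - (3/8 + 1085/8) = 18451 - 1*136 = 18451 - 136 = 18315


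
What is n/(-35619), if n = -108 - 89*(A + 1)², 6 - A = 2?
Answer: 2333/35619 ≈ 0.065499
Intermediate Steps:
A = 4 (A = 6 - 1*2 = 6 - 2 = 4)
n = -2333 (n = -108 - 89*(4 + 1)² = -108 - 89*5² = -108 - 89*25 = -108 - 2225 = -2333)
n/(-35619) = -2333/(-35619) = -2333*(-1/35619) = 2333/35619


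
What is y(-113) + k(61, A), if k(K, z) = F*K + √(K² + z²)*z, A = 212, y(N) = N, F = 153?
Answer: 9220 + 212*√48665 ≈ 55988.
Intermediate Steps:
k(K, z) = 153*K + z*√(K² + z²) (k(K, z) = 153*K + √(K² + z²)*z = 153*K + z*√(K² + z²))
y(-113) + k(61, A) = -113 + (153*61 + 212*√(61² + 212²)) = -113 + (9333 + 212*√(3721 + 44944)) = -113 + (9333 + 212*√48665) = 9220 + 212*√48665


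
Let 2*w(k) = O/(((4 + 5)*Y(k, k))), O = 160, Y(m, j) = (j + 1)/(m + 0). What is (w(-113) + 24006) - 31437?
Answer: -467588/63 ≈ -7422.0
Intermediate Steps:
Y(m, j) = (1 + j)/m
w(k) = 80*k/(9*(1 + k)) (w(k) = (160/(((4 + 5)*((1 + k)/k))))/2 = (160/((9*((1 + k)/k))))/2 = (160/((9*(1 + k)/k)))/2 = (160*(k/(9*(1 + k))))/2 = (160*k/(9*(1 + k)))/2 = 80*k/(9*(1 + k)))
(w(-113) + 24006) - 31437 = ((80/9)*(-113)/(1 - 113) + 24006) - 31437 = ((80/9)*(-113)/(-112) + 24006) - 31437 = ((80/9)*(-113)*(-1/112) + 24006) - 31437 = (565/63 + 24006) - 31437 = 1512943/63 - 31437 = -467588/63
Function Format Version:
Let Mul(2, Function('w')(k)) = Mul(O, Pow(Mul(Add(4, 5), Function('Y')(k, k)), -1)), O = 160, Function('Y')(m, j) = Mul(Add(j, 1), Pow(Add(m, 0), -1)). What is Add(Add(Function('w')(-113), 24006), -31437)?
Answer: Rational(-467588, 63) ≈ -7422.0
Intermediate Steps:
Function('Y')(m, j) = Mul(Pow(m, -1), Add(1, j)) (Function('Y')(m, j) = Mul(Add(1, j), Pow(m, -1)) = Mul(Pow(m, -1), Add(1, j)))
Function('w')(k) = Mul(Rational(80, 9), k, Pow(Add(1, k), -1)) (Function('w')(k) = Mul(Rational(1, 2), Mul(160, Pow(Mul(Add(4, 5), Mul(Pow(k, -1), Add(1, k))), -1))) = Mul(Rational(1, 2), Mul(160, Pow(Mul(9, Mul(Pow(k, -1), Add(1, k))), -1))) = Mul(Rational(1, 2), Mul(160, Pow(Mul(9, Pow(k, -1), Add(1, k)), -1))) = Mul(Rational(1, 2), Mul(160, Mul(Rational(1, 9), k, Pow(Add(1, k), -1)))) = Mul(Rational(1, 2), Mul(Rational(160, 9), k, Pow(Add(1, k), -1))) = Mul(Rational(80, 9), k, Pow(Add(1, k), -1)))
Add(Add(Function('w')(-113), 24006), -31437) = Add(Add(Mul(Rational(80, 9), -113, Pow(Add(1, -113), -1)), 24006), -31437) = Add(Add(Mul(Rational(80, 9), -113, Pow(-112, -1)), 24006), -31437) = Add(Add(Mul(Rational(80, 9), -113, Rational(-1, 112)), 24006), -31437) = Add(Add(Rational(565, 63), 24006), -31437) = Add(Rational(1512943, 63), -31437) = Rational(-467588, 63)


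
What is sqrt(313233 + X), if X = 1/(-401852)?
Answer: sqrt(12645610092879445)/200926 ≈ 559.67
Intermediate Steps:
X = -1/401852 ≈ -2.4885e-6
sqrt(313233 + X) = sqrt(313233 - 1/401852) = sqrt(125873307515/401852) = sqrt(12645610092879445)/200926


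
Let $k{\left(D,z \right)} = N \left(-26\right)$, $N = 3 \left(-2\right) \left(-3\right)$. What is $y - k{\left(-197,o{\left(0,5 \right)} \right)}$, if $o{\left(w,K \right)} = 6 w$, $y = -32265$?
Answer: $-31797$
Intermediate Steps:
$N = 18$ ($N = \left(-6\right) \left(-3\right) = 18$)
$k{\left(D,z \right)} = -468$ ($k{\left(D,z \right)} = 18 \left(-26\right) = -468$)
$y - k{\left(-197,o{\left(0,5 \right)} \right)} = -32265 - -468 = -32265 + 468 = -31797$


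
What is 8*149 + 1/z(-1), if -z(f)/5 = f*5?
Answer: 29801/25 ≈ 1192.0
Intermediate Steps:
z(f) = -25*f (z(f) = -5*f*5 = -25*f)
8*149 + 1/z(-1) = 8*149 + 1/(-25*(-1)) = 1192 + 1/25 = 29801/25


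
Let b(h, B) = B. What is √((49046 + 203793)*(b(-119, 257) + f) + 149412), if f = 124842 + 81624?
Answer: √52267786009 ≈ 2.2862e+5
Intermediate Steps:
f = 206466
√((49046 + 203793)*(b(-119, 257) + f) + 149412) = √((49046 + 203793)*(257 + 206466) + 149412) = √(252839*206723 + 149412) = √(52267636597 + 149412) = √52267786009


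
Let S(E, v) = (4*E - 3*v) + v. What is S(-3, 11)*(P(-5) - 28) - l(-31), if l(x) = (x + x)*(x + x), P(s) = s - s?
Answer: -2892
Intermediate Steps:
S(E, v) = -2*v + 4*E (S(E, v) = (-3*v + 4*E) + v = -2*v + 4*E)
P(s) = 0
l(x) = 4*x² (l(x) = (2*x)*(2*x) = 4*x²)
S(-3, 11)*(P(-5) - 28) - l(-31) = (-2*11 + 4*(-3))*(0 - 28) - 4*(-31)² = (-22 - 12)*(-28) - 4*961 = -34*(-28) - 1*3844 = 952 - 3844 = -2892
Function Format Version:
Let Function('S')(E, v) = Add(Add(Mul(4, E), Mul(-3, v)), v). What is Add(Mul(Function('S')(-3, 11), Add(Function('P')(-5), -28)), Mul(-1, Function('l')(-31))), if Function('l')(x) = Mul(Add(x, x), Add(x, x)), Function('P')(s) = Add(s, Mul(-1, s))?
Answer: -2892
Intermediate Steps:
Function('S')(E, v) = Add(Mul(-2, v), Mul(4, E)) (Function('S')(E, v) = Add(Add(Mul(-3, v), Mul(4, E)), v) = Add(Mul(-2, v), Mul(4, E)))
Function('P')(s) = 0
Function('l')(x) = Mul(4, Pow(x, 2)) (Function('l')(x) = Mul(Mul(2, x), Mul(2, x)) = Mul(4, Pow(x, 2)))
Add(Mul(Function('S')(-3, 11), Add(Function('P')(-5), -28)), Mul(-1, Function('l')(-31))) = Add(Mul(Add(Mul(-2, 11), Mul(4, -3)), Add(0, -28)), Mul(-1, Mul(4, Pow(-31, 2)))) = Add(Mul(Add(-22, -12), -28), Mul(-1, Mul(4, 961))) = Add(Mul(-34, -28), Mul(-1, 3844)) = Add(952, -3844) = -2892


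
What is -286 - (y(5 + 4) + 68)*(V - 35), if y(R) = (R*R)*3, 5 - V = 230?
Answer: 80574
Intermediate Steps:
V = -225 (V = 5 - 1*230 = 5 - 230 = -225)
y(R) = 3*R² (y(R) = R²*3 = 3*R²)
-286 - (y(5 + 4) + 68)*(V - 35) = -286 - (3*(5 + 4)² + 68)*(-225 - 35) = -286 - (3*9² + 68)*(-260) = -286 - (3*81 + 68)*(-260) = -286 - (243 + 68)*(-260) = -286 - 311*(-260) = -286 - 1*(-80860) = -286 + 80860 = 80574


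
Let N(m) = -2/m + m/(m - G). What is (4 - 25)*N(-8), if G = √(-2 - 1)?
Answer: 21*(-√3 + 40*I)/(4*(√3 - 8*I)) ≈ -25.31 + 4.3431*I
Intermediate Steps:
G = I*√3 (G = √(-3) = I*√3 ≈ 1.732*I)
N(m) = -2/m + m/(m - I*√3)
(4 - 25)*N(-8) = (4 - 25)*(((-8)² - 2*(-8) + 2*I*√3)/((-8)*(-8 - I*√3))) = -(-21)*(64 + 16 + 2*I*√3)/(8*(-8 - I*√3)) = -(-21)*(80 + 2*I*√3)/(8*(-8 - I*√3)) = 21*(80 + 2*I*√3)/(8*(-8 - I*√3))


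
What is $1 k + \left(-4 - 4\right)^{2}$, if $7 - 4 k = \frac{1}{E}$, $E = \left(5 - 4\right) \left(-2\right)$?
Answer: $\frac{527}{8} \approx 65.875$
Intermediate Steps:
$E = -2$ ($E = 1 \left(-2\right) = -2$)
$k = \frac{15}{8}$ ($k = \frac{7}{4} - \frac{1}{4 \left(-2\right)} = \frac{7}{4} - - \frac{1}{8} = \frac{7}{4} + \frac{1}{8} = \frac{15}{8} \approx 1.875$)
$1 k + \left(-4 - 4\right)^{2} = 1 \cdot \frac{15}{8} + \left(-4 - 4\right)^{2} = \frac{15}{8} + \left(-8\right)^{2} = \frac{15}{8} + 64 = \frac{527}{8}$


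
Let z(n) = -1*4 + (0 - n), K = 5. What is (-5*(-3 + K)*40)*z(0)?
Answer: 1600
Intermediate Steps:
z(n) = -4 - n
(-5*(-3 + K)*40)*z(0) = (-5*(-3 + 5)*40)*(-4 - 1*0) = (-5*2*40)*(-4 + 0) = -10*40*(-4) = -400*(-4) = 1600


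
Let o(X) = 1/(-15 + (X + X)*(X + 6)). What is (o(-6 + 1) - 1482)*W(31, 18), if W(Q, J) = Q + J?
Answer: -1815499/25 ≈ -72620.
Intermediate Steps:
W(Q, J) = J + Q
o(X) = 1/(-15 + 2*X*(6 + X)) (o(X) = 1/(-15 + (2*X)*(6 + X)) = 1/(-15 + 2*X*(6 + X)))
(o(-6 + 1) - 1482)*W(31, 18) = (1/(-15 + 2*(-6 + 1)**2 + 12*(-6 + 1)) - 1482)*(18 + 31) = (1/(-15 + 2*(-5)**2 + 12*(-5)) - 1482)*49 = (1/(-15 + 2*25 - 60) - 1482)*49 = (1/(-15 + 50 - 60) - 1482)*49 = (1/(-25) - 1482)*49 = (-1/25 - 1482)*49 = -37051/25*49 = -1815499/25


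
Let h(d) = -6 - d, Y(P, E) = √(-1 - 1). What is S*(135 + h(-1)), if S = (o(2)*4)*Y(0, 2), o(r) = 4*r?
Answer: 4160*I*√2 ≈ 5883.1*I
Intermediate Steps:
Y(P, E) = I*√2 (Y(P, E) = √(-2) = I*√2)
S = 32*I*√2 (S = ((4*2)*4)*(I*√2) = (8*4)*(I*√2) = 32*(I*√2) = 32*I*√2 ≈ 45.255*I)
S*(135 + h(-1)) = (32*I*√2)*(135 + (-6 - 1*(-1))) = (32*I*√2)*(135 + (-6 + 1)) = (32*I*√2)*(135 - 5) = (32*I*√2)*130 = 4160*I*√2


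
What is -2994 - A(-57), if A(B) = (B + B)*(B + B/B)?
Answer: -9378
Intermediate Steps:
A(B) = 2*B*(1 + B) (A(B) = (2*B)*(B + 1) = (2*B)*(1 + B) = 2*B*(1 + B))
-2994 - A(-57) = -2994 - 2*(-57)*(1 - 57) = -2994 - 2*(-57)*(-56) = -2994 - 1*6384 = -2994 - 6384 = -9378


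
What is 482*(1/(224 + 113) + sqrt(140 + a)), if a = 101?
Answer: 482/337 + 482*sqrt(241) ≈ 7484.1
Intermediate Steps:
482*(1/(224 + 113) + sqrt(140 + a)) = 482*(1/(224 + 113) + sqrt(140 + 101)) = 482*(1/337 + sqrt(241)) = 482/337 + 482*sqrt(241)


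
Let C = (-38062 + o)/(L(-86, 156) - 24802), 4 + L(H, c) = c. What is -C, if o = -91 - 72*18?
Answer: -39449/24650 ≈ -1.6004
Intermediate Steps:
o = -1387 (o = -91 - 1296 = -1387)
L(H, c) = -4 + c
C = 39449/24650 (C = (-38062 - 1387)/((-4 + 156) - 24802) = -39449/(152 - 24802) = -39449/(-24650) = -39449*(-1/24650) = 39449/24650 ≈ 1.6004)
-C = -1*39449/24650 = -39449/24650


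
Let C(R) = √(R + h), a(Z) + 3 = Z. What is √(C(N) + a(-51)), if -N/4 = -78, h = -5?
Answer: √(-54 + √307) ≈ 6.0397*I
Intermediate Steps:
a(Z) = -3 + Z
N = 312 (N = -4*(-78) = 312)
C(R) = √(-5 + R) (C(R) = √(R - 5) = √(-5 + R))
√(C(N) + a(-51)) = √(√(-5 + 312) + (-3 - 51)) = √(√307 - 54) = √(-54 + √307)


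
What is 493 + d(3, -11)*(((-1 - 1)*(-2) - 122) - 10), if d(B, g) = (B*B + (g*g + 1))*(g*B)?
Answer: 553837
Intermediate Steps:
d(B, g) = B*g*(1 + B² + g²) (d(B, g) = (B² + (g² + 1))*(B*g) = (B² + (1 + g²))*(B*g) = (1 + B² + g²)*(B*g) = B*g*(1 + B² + g²))
493 + d(3, -11)*(((-1 - 1)*(-2) - 122) - 10) = 493 + (3*(-11)*(1 + 3² + (-11)²))*(((-1 - 1)*(-2) - 122) - 10) = 493 + (3*(-11)*(1 + 9 + 121))*((-2*(-2) - 122) - 10) = 493 + (3*(-11)*131)*((4 - 122) - 10) = 493 - 4323*(-118 - 10) = 493 - 4323*(-128) = 493 + 553344 = 553837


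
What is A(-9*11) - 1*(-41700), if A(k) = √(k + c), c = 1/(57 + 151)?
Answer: 41700 + I*√267683/52 ≈ 41700.0 + 9.9496*I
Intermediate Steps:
c = 1/208 ≈ 0.0048077
A(k) = √(1/208 + k) (A(k) = √(k + 1/208) = √(1/208 + k))
A(-9*11) - 1*(-41700) = √(13 + 2704*(-9*11))/52 - 1*(-41700) = √(13 + 2704*(-99))/52 + 41700 = √(13 - 267696)/52 + 41700 = √(-267683)/52 + 41700 = (I*√267683)/52 + 41700 = I*√267683/52 + 41700 = 41700 + I*√267683/52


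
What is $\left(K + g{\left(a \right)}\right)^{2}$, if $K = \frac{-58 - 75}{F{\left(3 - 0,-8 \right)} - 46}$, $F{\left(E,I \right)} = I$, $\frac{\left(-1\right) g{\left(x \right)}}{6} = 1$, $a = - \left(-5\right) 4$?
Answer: $\frac{36481}{2916} \approx 12.511$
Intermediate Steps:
$a = 20$ ($a = \left(-1\right) \left(-20\right) = 20$)
$g{\left(x \right)} = -6$ ($g{\left(x \right)} = \left(-6\right) 1 = -6$)
$K = \frac{133}{54}$ ($K = \frac{-58 - 75}{-8 - 46} = - \frac{133}{-54} = \left(-133\right) \left(- \frac{1}{54}\right) = \frac{133}{54} \approx 2.463$)
$\left(K + g{\left(a \right)}\right)^{2} = \left(\frac{133}{54} - 6\right)^{2} = \left(- \frac{191}{54}\right)^{2} = \frac{36481}{2916}$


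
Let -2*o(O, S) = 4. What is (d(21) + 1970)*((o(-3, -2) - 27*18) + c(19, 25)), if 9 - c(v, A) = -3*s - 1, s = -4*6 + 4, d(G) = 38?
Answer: -1080304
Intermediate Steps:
s = -20 (s = -24 + 4 = -20)
o(O, S) = -2 (o(O, S) = -½*4 = -2)
c(v, A) = -50 (c(v, A) = 9 - (-3*(-20) - 1) = 9 - (60 - 1) = 9 - 1*59 = 9 - 59 = -50)
(d(21) + 1970)*((o(-3, -2) - 27*18) + c(19, 25)) = (38 + 1970)*((-2 - 27*18) - 50) = 2008*((-2 - 486) - 50) = 2008*(-488 - 50) = 2008*(-538) = -1080304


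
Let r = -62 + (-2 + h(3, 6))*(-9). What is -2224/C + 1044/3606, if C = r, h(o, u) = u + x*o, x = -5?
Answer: -1330186/22237 ≈ -59.819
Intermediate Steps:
h(o, u) = u - 5*o
r = 37 (r = -62 + (-2 + (6 - 5*3))*(-9) = -62 + (-2 + (6 - 15))*(-9) = -62 + (-2 - 9)*(-9) = -62 - 11*(-9) = -62 + 99 = 37)
C = 37
-2224/C + 1044/3606 = -2224/37 + 1044/3606 = -2224*1/37 + 1044*(1/3606) = -2224/37 + 174/601 = -1330186/22237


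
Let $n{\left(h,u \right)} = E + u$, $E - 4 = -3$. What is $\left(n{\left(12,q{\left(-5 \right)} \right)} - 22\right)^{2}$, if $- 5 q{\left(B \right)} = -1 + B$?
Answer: $\frac{9801}{25} \approx 392.04$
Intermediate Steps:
$E = 1$ ($E = 4 - 3 = 1$)
$q{\left(B \right)} = \frac{1}{5} - \frac{B}{5}$ ($q{\left(B \right)} = - \frac{-1 + B}{5} = \frac{1}{5} - \frac{B}{5}$)
$n{\left(h,u \right)} = 1 + u$
$\left(n{\left(12,q{\left(-5 \right)} \right)} - 22\right)^{2} = \left(\left(1 + \left(\frac{1}{5} - -1\right)\right) - 22\right)^{2} = \left(\left(1 + \left(\frac{1}{5} + 1\right)\right) - 22\right)^{2} = \left(\left(1 + \frac{6}{5}\right) - 22\right)^{2} = \left(\frac{11}{5} - 22\right)^{2} = \left(- \frac{99}{5}\right)^{2} = \frac{9801}{25}$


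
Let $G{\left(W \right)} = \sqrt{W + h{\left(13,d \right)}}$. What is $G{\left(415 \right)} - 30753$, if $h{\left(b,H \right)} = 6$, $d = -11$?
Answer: $-30753 + \sqrt{421} \approx -30732.0$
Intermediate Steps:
$G{\left(W \right)} = \sqrt{6 + W}$ ($G{\left(W \right)} = \sqrt{W + 6} = \sqrt{6 + W}$)
$G{\left(415 \right)} - 30753 = \sqrt{6 + 415} - 30753 = \sqrt{421} - 30753 = -30753 + \sqrt{421}$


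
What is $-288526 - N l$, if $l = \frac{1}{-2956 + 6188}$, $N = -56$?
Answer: $- \frac{116564497}{404} \approx -2.8853 \cdot 10^{5}$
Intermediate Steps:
$l = \frac{1}{3232} \approx 0.00030941$
$-288526 - N l = -288526 - \left(-56\right) \frac{1}{3232} = -288526 - - \frac{7}{404} = -288526 + \frac{7}{404} = - \frac{116564497}{404}$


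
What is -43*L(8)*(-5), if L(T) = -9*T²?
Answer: -123840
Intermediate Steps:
-43*L(8)*(-5) = -(-387)*8²*(-5) = -(-387)*64*(-5) = -43*(-576)*(-5) = 24768*(-5) = -123840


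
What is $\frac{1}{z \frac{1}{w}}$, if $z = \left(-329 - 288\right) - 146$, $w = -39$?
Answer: $\frac{39}{763} \approx 0.051114$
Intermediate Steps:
$z = -763$ ($z = -617 - 146 = -763$)
$\frac{1}{z \frac{1}{w}} = \frac{1}{\left(-763\right) \frac{1}{-39}} = \frac{1}{\left(-763\right) \left(- \frac{1}{39}\right)} = \frac{1}{\frac{763}{39}} = \frac{39}{763}$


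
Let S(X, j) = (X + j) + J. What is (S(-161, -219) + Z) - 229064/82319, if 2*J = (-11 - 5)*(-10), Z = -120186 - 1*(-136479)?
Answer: 1316298703/82319 ≈ 15990.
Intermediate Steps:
Z = 16293 (Z = -120186 + 136479 = 16293)
J = 80 (J = ((-11 - 5)*(-10))/2 = (-16*(-10))/2 = (1/2)*160 = 80)
S(X, j) = 80 + X + j (S(X, j) = (X + j) + 80 = 80 + X + j)
(S(-161, -219) + Z) - 229064/82319 = ((80 - 161 - 219) + 16293) - 229064/82319 = (-300 + 16293) - 229064*1/82319 = 15993 - 229064/82319 = 1316298703/82319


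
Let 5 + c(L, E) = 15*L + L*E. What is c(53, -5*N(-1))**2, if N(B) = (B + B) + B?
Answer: 2512225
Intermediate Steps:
N(B) = 3*B (N(B) = 2*B + B = 3*B)
c(L, E) = -5 + 15*L + E*L (c(L, E) = -5 + (15*L + L*E) = -5 + (15*L + E*L) = -5 + 15*L + E*L)
c(53, -5*N(-1))**2 = (-5 + 15*53 - 15*(-1)*53)**2 = (-5 + 795 - 5*(-3)*53)**2 = (-5 + 795 + 15*53)**2 = (-5 + 795 + 795)**2 = 1585**2 = 2512225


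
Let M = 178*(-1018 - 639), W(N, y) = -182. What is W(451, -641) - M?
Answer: 294764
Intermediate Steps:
M = -294946 (M = 178*(-1657) = -294946)
W(451, -641) - M = -182 - 1*(-294946) = -182 + 294946 = 294764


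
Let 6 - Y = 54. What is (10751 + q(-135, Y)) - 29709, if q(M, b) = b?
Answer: -19006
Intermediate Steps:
Y = -48 (Y = 6 - 1*54 = 6 - 54 = -48)
(10751 + q(-135, Y)) - 29709 = (10751 - 48) - 29709 = 10703 - 29709 = -19006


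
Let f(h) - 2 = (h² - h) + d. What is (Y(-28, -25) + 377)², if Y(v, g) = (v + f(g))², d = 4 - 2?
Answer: 153862416009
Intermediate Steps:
d = 2
f(h) = 4 + h² - h (f(h) = 2 + ((h² - h) + 2) = 2 + (2 + h² - h) = 4 + h² - h)
Y(v, g) = (4 + v + g² - g)² (Y(v, g) = (v + (4 + g² - g))² = (4 + v + g² - g)²)
(Y(-28, -25) + 377)² = ((4 - 28 + (-25)² - 1*(-25))² + 377)² = ((4 - 28 + 625 + 25)² + 377)² = (626² + 377)² = (391876 + 377)² = 392253² = 153862416009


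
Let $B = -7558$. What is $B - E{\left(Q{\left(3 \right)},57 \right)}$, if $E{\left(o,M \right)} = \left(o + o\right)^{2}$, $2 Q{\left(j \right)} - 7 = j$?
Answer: $-7658$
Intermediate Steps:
$Q{\left(j \right)} = \frac{7}{2} + \frac{j}{2}$
$E{\left(o,M \right)} = 4 o^{2}$ ($E{\left(o,M \right)} = \left(2 o\right)^{2} = 4 o^{2}$)
$B - E{\left(Q{\left(3 \right)},57 \right)} = -7558 - 4 \left(\frac{7}{2} + \frac{1}{2} \cdot 3\right)^{2} = -7558 - 4 \left(\frac{7}{2} + \frac{3}{2}\right)^{2} = -7558 - 4 \cdot 5^{2} = -7558 - 4 \cdot 25 = -7558 - 100 = -7658$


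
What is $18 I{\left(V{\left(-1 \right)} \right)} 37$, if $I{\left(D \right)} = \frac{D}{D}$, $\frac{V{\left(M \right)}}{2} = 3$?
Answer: $666$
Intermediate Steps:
$V{\left(M \right)} = 6$ ($V{\left(M \right)} = 2 \cdot 3 = 6$)
$I{\left(D \right)} = 1$
$18 I{\left(V{\left(-1 \right)} \right)} 37 = 18 \cdot 1 \cdot 37 = 18 \cdot 37 = 666$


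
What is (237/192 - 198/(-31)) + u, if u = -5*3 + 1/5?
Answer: -71211/9920 ≈ -7.1785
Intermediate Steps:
u = -74/5 (u = -15 + 1/5 = -74/5 ≈ -14.800)
(237/192 - 198/(-31)) + u = (237/192 - 198/(-31)) - 74/5 = (237*(1/192) - 198*(-1/31)) - 74/5 = (79/64 + 198/31) - 74/5 = 15121/1984 - 74/5 = -71211/9920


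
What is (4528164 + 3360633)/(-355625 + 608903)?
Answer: 876533/28142 ≈ 31.147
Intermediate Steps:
(4528164 + 3360633)/(-355625 + 608903) = 7888797/253278 = 7888797*(1/253278) = 876533/28142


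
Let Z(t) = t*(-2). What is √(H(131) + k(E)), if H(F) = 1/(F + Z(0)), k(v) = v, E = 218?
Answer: √3741229/131 ≈ 14.765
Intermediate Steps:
Z(t) = -2*t
H(F) = 1/F (H(F) = 1/(F - 2*0) = 1/(F + 0) = 1/F)
√(H(131) + k(E)) = √(1/131 + 218) = √(28559/131) = √3741229/131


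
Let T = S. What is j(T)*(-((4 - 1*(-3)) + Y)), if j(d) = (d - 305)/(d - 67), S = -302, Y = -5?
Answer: -1214/369 ≈ -3.2900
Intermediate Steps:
T = -302
j(d) = (-305 + d)/(-67 + d)
j(T)*(-((4 - 1*(-3)) + Y)) = ((-305 - 302)/(-67 - 302))*(-((4 - 1*(-3)) - 5)) = (-607/(-369))*(-((4 + 3) - 5)) = (-1/369*(-607))*(-(7 - 5)) = 607*(-1*2)/369 = (607/369)*(-2) = -1214/369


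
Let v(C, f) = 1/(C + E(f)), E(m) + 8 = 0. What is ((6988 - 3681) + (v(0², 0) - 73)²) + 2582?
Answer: 719121/64 ≈ 11236.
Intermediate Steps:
E(m) = -8 (E(m) = -8 + 0 = -8)
v(C, f) = 1/(-8 + C) (v(C, f) = 1/(C - 8) = 1/(-8 + C))
((6988 - 3681) + (v(0², 0) - 73)²) + 2582 = ((6988 - 3681) + (1/(-8 + 0²) - 73)²) + 2582 = (3307 + (1/(-8 + 0) - 73)²) + 2582 = (3307 + (1/(-8) - 73)²) + 2582 = (3307 + (-⅛ - 73)²) + 2582 = (3307 + (-585/8)²) + 2582 = (3307 + 342225/64) + 2582 = 553873/64 + 2582 = 719121/64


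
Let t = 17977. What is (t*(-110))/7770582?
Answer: -988735/3885291 ≈ -0.25448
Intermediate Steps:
(t*(-110))/7770582 = (17977*(-110))/7770582 = -1977470*1/7770582 = -988735/3885291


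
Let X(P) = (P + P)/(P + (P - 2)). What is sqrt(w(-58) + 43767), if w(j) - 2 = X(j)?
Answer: sqrt(152363311)/59 ≈ 209.21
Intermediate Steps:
X(P) = 2*P/(-2 + 2*P) (X(P) = (2*P)/(P + (-2 + P)) = (2*P)/(-2 + 2*P) = 2*P/(-2 + 2*P))
w(j) = 2 + j/(-1 + j)
sqrt(w(-58) + 43767) = sqrt((-2 + 3*(-58))/(-1 - 58) + 43767) = sqrt((-2 - 174)/(-59) + 43767) = sqrt(-1/59*(-176) + 43767) = sqrt(176/59 + 43767) = sqrt(2582429/59) = sqrt(152363311)/59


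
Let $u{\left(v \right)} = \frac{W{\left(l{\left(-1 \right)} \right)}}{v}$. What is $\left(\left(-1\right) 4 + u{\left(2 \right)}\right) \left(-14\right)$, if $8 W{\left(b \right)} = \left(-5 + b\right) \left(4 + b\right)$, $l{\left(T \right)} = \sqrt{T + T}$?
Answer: $\frac{301}{4} + \frac{7 i \sqrt{2}}{8} \approx 75.25 + 1.2374 i$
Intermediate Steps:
$l{\left(T \right)} = \sqrt{2} \sqrt{T}$ ($l{\left(T \right)} = \sqrt{2 T} = \sqrt{2} \sqrt{T}$)
$W{\left(b \right)} = \frac{\left(-5 + b\right) \left(4 + b\right)}{8}$
$u{\left(v \right)} = \frac{- \frac{11}{4} - \frac{i \sqrt{2}}{8}}{v}$ ($u{\left(v \right)} = \frac{- \frac{5}{2} - \frac{\sqrt{2} \sqrt{-1}}{8} + \frac{\left(\sqrt{2} \sqrt{-1}\right)^{2}}{8}}{v} = \frac{- \frac{5}{2} - \frac{\sqrt{2} i}{8} + \frac{\left(\sqrt{2} i\right)^{2}}{8}}{v} = \frac{- \frac{5}{2} - \frac{i \sqrt{2}}{8} + \frac{\left(i \sqrt{2}\right)^{2}}{8}}{v} = \frac{- \frac{5}{2} - \frac{i \sqrt{2}}{8} + \frac{1}{8} \left(-2\right)}{v} = \frac{- \frac{5}{2} - \frac{i \sqrt{2}}{8} - \frac{1}{4}}{v} = \frac{- \frac{11}{4} - \frac{i \sqrt{2}}{8}}{v}$)
$\left(\left(-1\right) 4 + u{\left(2 \right)}\right) \left(-14\right) = \left(\left(-1\right) 4 + \frac{-22 - i \sqrt{2}}{8 \cdot 2}\right) \left(-14\right) = \left(-4 + \frac{1}{8} \cdot \frac{1}{2} \left(-22 - i \sqrt{2}\right)\right) \left(-14\right) = \left(-4 - \left(\frac{11}{8} + \frac{i \sqrt{2}}{16}\right)\right) \left(-14\right) = \left(- \frac{43}{8} - \frac{i \sqrt{2}}{16}\right) \left(-14\right) = \frac{301}{4} + \frac{7 i \sqrt{2}}{8}$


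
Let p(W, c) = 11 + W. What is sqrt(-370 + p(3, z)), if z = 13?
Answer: 2*I*sqrt(89) ≈ 18.868*I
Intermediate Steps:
sqrt(-370 + p(3, z)) = sqrt(-370 + (11 + 3)) = sqrt(-370 + 14) = sqrt(-356) = 2*I*sqrt(89)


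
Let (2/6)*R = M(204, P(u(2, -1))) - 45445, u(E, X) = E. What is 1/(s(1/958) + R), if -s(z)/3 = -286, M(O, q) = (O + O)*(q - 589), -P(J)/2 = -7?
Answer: -1/839277 ≈ -1.1915e-6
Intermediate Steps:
P(J) = 14 (P(J) = -2*(-7) = 14)
M(O, q) = 2*O*(-589 + q) (M(O, q) = (2*O)*(-589 + q) = 2*O*(-589 + q))
s(z) = 858 (s(z) = -3*(-286) = 858)
R = -840135 (R = 3*(2*204*(-589 + 14) - 45445) = 3*(2*204*(-575) - 45445) = 3*(-234600 - 45445) = 3*(-280045) = -840135)
1/(s(1/958) + R) = 1/(858 - 840135) = 1/(-839277) = -1/839277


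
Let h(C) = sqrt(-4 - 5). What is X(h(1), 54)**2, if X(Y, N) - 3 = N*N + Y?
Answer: 8520552 + 17514*I ≈ 8.5205e+6 + 17514.0*I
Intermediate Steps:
h(C) = 3*I (h(C) = sqrt(-9) = 3*I)
X(Y, N) = 3 + Y + N**2 (X(Y, N) = 3 + (N*N + Y) = 3 + (N**2 + Y) = 3 + (Y + N**2) = 3 + Y + N**2)
X(h(1), 54)**2 = (3 + 3*I + 54**2)**2 = (3 + 3*I + 2916)**2 = (2919 + 3*I)**2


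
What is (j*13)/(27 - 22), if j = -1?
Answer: -13/5 ≈ -2.6000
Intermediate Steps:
(j*13)/(27 - 22) = (-1*13)/(27 - 22) = -13/5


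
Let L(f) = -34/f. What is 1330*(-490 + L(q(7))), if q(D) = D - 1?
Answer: -1977710/3 ≈ -6.5924e+5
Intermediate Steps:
q(D) = -1 + D
1330*(-490 + L(q(7))) = 1330*(-490 - 34/(-1 + 7)) = 1330*(-490 - 34/6) = 1330*(-490 - 34*⅙) = 1330*(-490 - 17/3) = 1330*(-1487/3) = -1977710/3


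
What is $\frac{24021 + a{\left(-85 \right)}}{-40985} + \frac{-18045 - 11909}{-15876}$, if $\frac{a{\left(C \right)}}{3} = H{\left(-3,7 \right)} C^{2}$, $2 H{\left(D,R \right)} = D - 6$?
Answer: $\frac{85529023}{23238495} \approx 3.6805$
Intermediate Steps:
$H{\left(D,R \right)} = -3 + \frac{D}{2}$ ($H{\left(D,R \right)} = \frac{D - 6}{2} = \frac{-6 + D}{2} = -3 + \frac{D}{2}$)
$a{\left(C \right)} = - \frac{27 C^{2}}{2}$ ($a{\left(C \right)} = 3 \left(-3 + \frac{1}{2} \left(-3\right)\right) C^{2} = 3 \left(-3 - \frac{3}{2}\right) C^{2} = 3 \left(- \frac{9 C^{2}}{2}\right) = - \frac{27 C^{2}}{2}$)
$\frac{24021 + a{\left(-85 \right)}}{-40985} + \frac{-18045 - 11909}{-15876} = \frac{24021 - \frac{27 \left(-85\right)^{2}}{2}}{-40985} + \frac{-18045 - 11909}{-15876} = \left(24021 - \frac{195075}{2}\right) \left(- \frac{1}{40985}\right) - - \frac{14977}{7938} = \left(24021 - \frac{195075}{2}\right) \left(- \frac{1}{40985}\right) + \frac{14977}{7938} = \left(- \frac{147033}{2}\right) \left(- \frac{1}{40985}\right) + \frac{14977}{7938} = \frac{147033}{81970} + \frac{14977}{7938} = \frac{85529023}{23238495}$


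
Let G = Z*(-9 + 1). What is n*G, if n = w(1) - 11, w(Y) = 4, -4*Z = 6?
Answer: -84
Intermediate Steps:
Z = -3/2 (Z = -¼*6 = -3/2 ≈ -1.5000)
G = 12 (G = -3*(-9 + 1)/2 = -3/2*(-8) = 12)
n = -7 (n = 4 - 11 = -7)
n*G = -7*12 = -84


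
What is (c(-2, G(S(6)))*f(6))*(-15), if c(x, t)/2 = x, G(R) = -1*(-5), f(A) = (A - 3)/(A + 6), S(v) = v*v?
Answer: 15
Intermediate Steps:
S(v) = v²
f(A) = (-3 + A)/(6 + A)
G(R) = 5
c(x, t) = 2*x
(c(-2, G(S(6)))*f(6))*(-15) = ((2*(-2))*((-3 + 6)/(6 + 6)))*(-15) = -4*3/12*(-15) = -3/3*(-15) = -4*¼*(-15) = -1*(-15) = 15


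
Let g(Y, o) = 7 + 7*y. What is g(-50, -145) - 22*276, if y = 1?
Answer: -6058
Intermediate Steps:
g(Y, o) = 14 (g(Y, o) = 7 + 7*1 = 7 + 7 = 14)
g(-50, -145) - 22*276 = 14 - 22*276 = 14 - 1*6072 = 14 - 6072 = -6058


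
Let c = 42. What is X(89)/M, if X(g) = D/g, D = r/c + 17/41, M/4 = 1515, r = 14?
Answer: 23/16584705 ≈ 1.3868e-6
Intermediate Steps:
M = 6060 (M = 4*1515 = 6060)
D = 92/123 (D = 14/42 + 17/41 = 14*(1/42) + 17*(1/41) = 1/3 + 17/41 = 92/123 ≈ 0.74797)
X(g) = 92/(123*g)
X(89)/M = ((92/123)/89)/6060 = ((92/123)*(1/89))*(1/6060) = (92/10947)*(1/6060) = 23/16584705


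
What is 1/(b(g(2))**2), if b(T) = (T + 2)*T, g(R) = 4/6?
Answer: 81/256 ≈ 0.31641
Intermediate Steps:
g(R) = 2/3 (g(R) = 4*(1/6) = 2/3)
b(T) = T*(2 + T) (b(T) = (2 + T)*T = T*(2 + T))
1/(b(g(2))**2) = 1/((2*(2 + 2/3)/3)**2) = 1/(((2/3)*(8/3))**2) = 1/((16/9)**2) = 1/(256/81) = 81/256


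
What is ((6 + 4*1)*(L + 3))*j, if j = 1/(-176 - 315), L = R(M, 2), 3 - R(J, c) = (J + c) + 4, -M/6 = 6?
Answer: -360/491 ≈ -0.73320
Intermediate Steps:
M = -36 (M = -6*6 = -36)
R(J, c) = -1 - J - c (R(J, c) = 3 - ((J + c) + 4) = 3 - (4 + J + c) = 3 + (-4 - J - c) = -1 - J - c)
L = 33 (L = -1 - 1*(-36) - 1*2 = -1 + 36 - 2 = 33)
j = -1/491 (j = 1/(-491) = -1/491 ≈ -0.0020367)
((6 + 4*1)*(L + 3))*j = ((6 + 4*1)*(33 + 3))*(-1/491) = ((6 + 4)*36)*(-1/491) = (10*36)*(-1/491) = 360*(-1/491) = -360/491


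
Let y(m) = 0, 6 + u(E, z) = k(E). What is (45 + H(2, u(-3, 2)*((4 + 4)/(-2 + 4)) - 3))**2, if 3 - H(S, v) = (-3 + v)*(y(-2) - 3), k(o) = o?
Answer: 6084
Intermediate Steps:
u(E, z) = -6 + E
H(S, v) = -6 + 3*v (H(S, v) = 3 - (-3 + v)*(0 - 3) = 3 - (-3 + v)*(-3) = 3 - (9 - 3*v) = 3 + (-9 + 3*v) = -6 + 3*v)
(45 + H(2, u(-3, 2)*((4 + 4)/(-2 + 4)) - 3))**2 = (45 + (-6 + 3*((-6 - 3)*((4 + 4)/(-2 + 4)) - 3)))**2 = (45 + (-6 + 3*(-72/2 - 3)))**2 = (45 + (-6 + 3*(-9*4 - 3)))**2 = (45 + (-6 + 3*(-36 - 3)))**2 = (45 + (-6 + 3*(-39)))**2 = (45 + (-6 - 117))**2 = (45 - 123)**2 = (-78)**2 = 6084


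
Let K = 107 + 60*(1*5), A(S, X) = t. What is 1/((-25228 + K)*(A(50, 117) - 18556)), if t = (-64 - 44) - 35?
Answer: 1/464127879 ≈ 2.1546e-9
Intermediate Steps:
t = -143 (t = -108 - 35 = -143)
A(S, X) = -143
K = 407 (K = 107 + 60*5 = 107 + 300 = 407)
1/((-25228 + K)*(A(50, 117) - 18556)) = 1/((-25228 + 407)*(-143 - 18556)) = 1/(-24821*(-18699)) = 1/464127879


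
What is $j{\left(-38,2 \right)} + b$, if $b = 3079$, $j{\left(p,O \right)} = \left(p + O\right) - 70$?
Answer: $2973$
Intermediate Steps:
$j{\left(p,O \right)} = -70 + O + p$ ($j{\left(p,O \right)} = \left(O + p\right) - 70 = -70 + O + p$)
$j{\left(-38,2 \right)} + b = \left(-70 + 2 - 38\right) + 3079 = -106 + 3079 = 2973$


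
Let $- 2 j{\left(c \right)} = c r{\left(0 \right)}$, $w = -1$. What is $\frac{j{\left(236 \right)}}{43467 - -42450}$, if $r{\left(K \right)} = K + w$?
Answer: $\frac{118}{85917} \approx 0.0013734$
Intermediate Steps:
$r{\left(K \right)} = -1 + K$ ($r{\left(K \right)} = K - 1 = -1 + K$)
$j{\left(c \right)} = \frac{c}{2}$ ($j{\left(c \right)} = - \frac{c \left(-1 + 0\right)}{2} = - \frac{c \left(-1\right)}{2} = - \frac{\left(-1\right) c}{2} = \frac{c}{2}$)
$\frac{j{\left(236 \right)}}{43467 - -42450} = \frac{\frac{1}{2} \cdot 236}{43467 - -42450} = \frac{118}{43467 + 42450} = \frac{118}{85917}$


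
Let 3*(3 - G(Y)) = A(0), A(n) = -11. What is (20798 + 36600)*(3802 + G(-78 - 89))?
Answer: 655829548/3 ≈ 2.1861e+8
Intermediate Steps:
G(Y) = 20/3 (G(Y) = 3 - ⅓*(-11) = 3 + 11/3 = 20/3)
(20798 + 36600)*(3802 + G(-78 - 89)) = (20798 + 36600)*(3802 + 20/3) = 57398*(11426/3) = 655829548/3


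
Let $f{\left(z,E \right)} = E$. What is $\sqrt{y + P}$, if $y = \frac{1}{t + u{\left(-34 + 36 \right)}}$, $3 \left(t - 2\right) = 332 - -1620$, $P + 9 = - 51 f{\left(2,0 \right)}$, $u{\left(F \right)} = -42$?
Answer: $\frac{i \sqrt{7550130}}{916} \approx 2.9997 i$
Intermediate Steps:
$P = -9$ ($P = -9 - 0 = -9 + 0 = -9$)
$t = \frac{1958}{3}$ ($t = 2 + \frac{332 - -1620}{3} = 2 + \frac{332 + 1620}{3} = 2 + \frac{1}{3} \cdot 1952 = 2 + \frac{1952}{3} = \frac{1958}{3} \approx 652.67$)
$y = \frac{3}{1832}$ ($y = \frac{1}{\frac{1958}{3} - 42} = \frac{1}{\frac{1832}{3}} = \frac{3}{1832} \approx 0.0016376$)
$\sqrt{y + P} = \sqrt{\frac{3}{1832} - 9} = \sqrt{- \frac{16485}{1832}} = \frac{i \sqrt{7550130}}{916}$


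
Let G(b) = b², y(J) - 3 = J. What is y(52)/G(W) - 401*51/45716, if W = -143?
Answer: -3435439/7726004 ≈ -0.44466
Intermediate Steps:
y(J) = 3 + J
y(52)/G(W) - 401*51/45716 = (3 + 52)/((-143)²) - 401*51/45716 = 55/20449 - 20451*1/45716 = 55*(1/20449) - 20451/45716 = 5/1859 - 20451/45716 = -3435439/7726004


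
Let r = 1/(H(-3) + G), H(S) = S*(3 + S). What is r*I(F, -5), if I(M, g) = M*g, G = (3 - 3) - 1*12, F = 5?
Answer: 25/12 ≈ 2.0833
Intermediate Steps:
G = -12 (G = 0 - 12 = -12)
r = -1/12 (r = 1/(-3*(3 - 3) - 12) = 1/(-3*0 - 12) = 1/(0 - 12) = 1/(-12) = -1/12 ≈ -0.083333)
r*I(F, -5) = -5*(-5)/12 = -1/12*(-25) = 25/12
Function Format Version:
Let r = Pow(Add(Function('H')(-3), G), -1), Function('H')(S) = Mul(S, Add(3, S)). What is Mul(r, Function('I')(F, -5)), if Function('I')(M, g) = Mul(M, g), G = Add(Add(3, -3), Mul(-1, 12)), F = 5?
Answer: Rational(25, 12) ≈ 2.0833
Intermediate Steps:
G = -12 (G = Add(0, -12) = -12)
r = Rational(-1, 12) (r = Pow(Add(Mul(-3, Add(3, -3)), -12), -1) = Pow(Add(Mul(-3, 0), -12), -1) = Pow(Add(0, -12), -1) = Pow(-12, -1) = Rational(-1, 12) ≈ -0.083333)
Mul(r, Function('I')(F, -5)) = Mul(Rational(-1, 12), Mul(5, -5)) = Mul(Rational(-1, 12), -25) = Rational(25, 12)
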